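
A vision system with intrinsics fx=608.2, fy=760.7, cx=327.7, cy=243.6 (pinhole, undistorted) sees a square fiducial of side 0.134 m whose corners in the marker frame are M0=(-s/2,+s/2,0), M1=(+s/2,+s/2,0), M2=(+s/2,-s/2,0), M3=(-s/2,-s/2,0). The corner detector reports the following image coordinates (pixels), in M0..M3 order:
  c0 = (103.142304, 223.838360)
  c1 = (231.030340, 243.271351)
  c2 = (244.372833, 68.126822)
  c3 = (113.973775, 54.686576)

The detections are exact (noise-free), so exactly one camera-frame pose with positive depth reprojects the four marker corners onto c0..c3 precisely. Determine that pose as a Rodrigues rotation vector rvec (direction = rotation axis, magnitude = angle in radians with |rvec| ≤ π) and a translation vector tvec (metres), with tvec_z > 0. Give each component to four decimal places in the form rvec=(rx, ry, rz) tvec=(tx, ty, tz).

Intrinsics K: fx=608.2, fy=760.7, cx=327.7, cy=243.6
Marker side s = 0.134 m; corners in marker frame (Z=0):
  M0 = (-0.0670, +0.0670, 0)
  M1 = (+0.0670, +0.0670, 0)
  M2 = (+0.0670, -0.0670, 0)
  M3 = (-0.0670, -0.0670, 0)
Detected image corners:
  c0 = (103.142304, 223.838360) px
  c1 = (231.030340, 243.271351) px
  c2 = (244.372833, 68.126822) px
  c3 = (113.973775, 54.686576) px
Planar DLT: solve 8×8 A·h = b for H (H[2,2]=1):
  H  [+916.72669 -69.30441 +171.90796]
  H  [+82.84121 +1301.93745 +148.02184]
  H  [-0.27122 +0.11972 +1.00000]
B = K⁻¹H; ‖b₁‖=1.686905, ‖b₂‖=1.686905; λ = 2/(‖b₁‖+‖b₂‖) = 0.592802, sign → tz>0 ⇒ λ=+0.592802
r₁ = λ·B[:,0] = (+0.98014,+0.11604,-0.16078); r₂ = λ·B[:,1] = (-0.10579,+0.99185,+0.07097)
r₃ = r₁×r₂ = (+0.16770,-0.05255,+0.98444); SVD([r₁ r₂ r₃]) → R = UVᵀ:
  R  [+0.98014 -0.10579 +0.16770]
  R  [+0.11604 +0.99185 -0.05255]
  R  [-0.16078 +0.07097 +0.98444]
t = (-0.15185, -0.07448, +0.59280) m
tr R = 2.956434; θ = arccos((tr R − 1)/2) = 0.209106 rad = 11.981°
axis k = ((R−Rᵀ)₃₂, (R−Rᵀ)₁₃, (R−Rᵀ)₂₁) / (2 sinθ) = (+0.297516, +0.791198, +0.534312)
rvec = θ·k = (+0.062212, +0.165444, +0.111728)

rvec=(0.0622, 0.1654, 0.1117) tvec=(-0.1518, -0.0745, 0.5928)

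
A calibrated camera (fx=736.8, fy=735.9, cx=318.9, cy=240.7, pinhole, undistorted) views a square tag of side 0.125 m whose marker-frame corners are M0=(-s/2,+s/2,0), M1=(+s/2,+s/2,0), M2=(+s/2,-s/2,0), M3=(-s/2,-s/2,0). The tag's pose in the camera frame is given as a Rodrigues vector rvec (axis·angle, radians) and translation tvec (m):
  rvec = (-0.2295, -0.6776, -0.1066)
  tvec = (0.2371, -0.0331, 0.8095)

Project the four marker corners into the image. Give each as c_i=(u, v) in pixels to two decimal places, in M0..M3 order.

c0=(512.48, 268.75) c1=(579.39, 263.57) c2=(554.33, 159.29) c3=(486.76, 153.78)

Intrinsics K: fx=736.8, fy=735.9, cx=318.9, cy=240.7
Marker side s = 0.125 m; corners in marker frame (Z=0):
  M0 = (-0.0625, +0.0625, 0)
  M1 = (+0.0625, +0.0625, 0)
  M2 = (+0.0625, -0.0625, 0)
  M3 = (-0.0625, -0.0625, 0)
rvec = (-0.2295, -0.6776, -0.1066), |rvec| = θ = 0.72331 rad = 41.443°
Rodrigues: sinθ=0.66187, 1−cosθ=0.25038; R = I + sinθ·[k]× + (1−cosθ)·[k]×²:
    [+0.77483 +0.17197 -0.60833]
    [-0.02312 +0.96935 +0.24457]
    [+0.63175 -0.17544 +0.75506]
t = (0.2371, -0.0331, 0.8095) m
M0: Pc = R·M0+t = (+0.19942, +0.02893, +0.75905); u = 736.8·(+0.19942)/0.75905 + 318.9 = 512.4755, v = 735.9·(+0.02893)/0.75905 + 240.7 = 268.7474
M1: Pc = R·M1+t = (+0.29627, +0.02604, +0.83802); u = 736.8·(+0.29627)/0.83802 + 318.9 = 579.3894, v = 735.9·(+0.02604)/0.83802 + 240.7 = 263.5664
M2: Pc = R·M2+t = (+0.27478, -0.09513, +0.85995); u = 736.8·(+0.27478)/0.85995 + 318.9 = 554.3289, v = 735.9·(-0.09513)/0.85995 + 240.7 = 159.2929
M3: Pc = R·M3+t = (+0.17793, -0.09224, +0.78098); u = 736.8·(+0.17793)/0.78098 + 318.9 = 486.7600, v = 735.9·(-0.09224)/0.78098 + 240.7 = 153.7848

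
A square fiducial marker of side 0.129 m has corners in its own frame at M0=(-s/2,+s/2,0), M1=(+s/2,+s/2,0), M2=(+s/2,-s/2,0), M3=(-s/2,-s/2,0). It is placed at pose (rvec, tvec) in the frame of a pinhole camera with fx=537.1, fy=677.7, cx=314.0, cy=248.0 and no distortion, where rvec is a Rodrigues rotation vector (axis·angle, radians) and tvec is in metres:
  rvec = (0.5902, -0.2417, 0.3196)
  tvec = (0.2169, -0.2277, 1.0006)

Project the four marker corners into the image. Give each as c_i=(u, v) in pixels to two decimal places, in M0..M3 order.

c0=(385.07, 119.80) c1=(443.08, 143.36) c2=(476.92, 67.10) c3=(416.37, 38.69)

Intrinsics K: fx=537.1, fy=677.7, cx=314.0, cy=248.0
Marker side s = 0.129 m; corners in marker frame (Z=0):
  M0 = (-0.0645, +0.0645, 0)
  M1 = (+0.0645, +0.0645, 0)
  M2 = (+0.0645, -0.0645, 0)
  M3 = (-0.0645, -0.0645, 0)
rvec = (0.5902, -0.2417, 0.3196), |rvec| = θ = 0.71337 rad = 40.873°
Rodrigues: sinθ=0.65439, 1−cosθ=0.24384; R = I + sinθ·[k]× + (1−cosθ)·[k]×²:
    [+0.92307 -0.36153 -0.13133]
    [+0.22482 +0.78415 -0.57841]
    [+0.31210 +0.50439 +0.80510]
t = (0.2169, -0.2277, 1.0006) m
M0: Pc = R·M0+t = (+0.13404, -0.19162, +1.01300); u = 537.1·(+0.13404)/1.01300 + 314.0 = 385.0708, v = 677.7·(-0.19162)/1.01300 + 248.0 = 119.8038
M1: Pc = R·M1+t = (+0.25312, -0.16262, +1.05326); u = 537.1·(+0.25312)/1.05326 + 314.0 = 443.0754, v = 677.7·(-0.16262)/1.05326 + 248.0 = 143.3648
M2: Pc = R·M2+t = (+0.29976, -0.26378, +0.98820); u = 537.1·(+0.29976)/0.98820 + 314.0 = 476.9220, v = 677.7·(-0.26378)/0.98820 + 248.0 = 67.1035
M3: Pc = R·M3+t = (+0.18068, -0.29278, +0.94794); u = 537.1·(+0.18068)/0.94794 + 314.0 = 416.3735, v = 677.7·(-0.29278)/0.94794 + 248.0 = 38.6863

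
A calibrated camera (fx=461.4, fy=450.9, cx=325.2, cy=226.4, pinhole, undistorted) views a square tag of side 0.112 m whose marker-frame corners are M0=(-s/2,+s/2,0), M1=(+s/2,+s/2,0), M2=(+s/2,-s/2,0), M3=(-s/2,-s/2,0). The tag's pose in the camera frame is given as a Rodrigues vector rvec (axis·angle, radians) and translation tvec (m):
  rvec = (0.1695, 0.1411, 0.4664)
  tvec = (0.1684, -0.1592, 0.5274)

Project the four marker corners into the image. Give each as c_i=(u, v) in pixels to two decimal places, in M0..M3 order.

Intrinsics K: fx=461.4, fy=450.9, cx=325.2, cy=226.4
Marker side s = 0.112 m; corners in marker frame (Z=0):
  M0 = (-0.0560, +0.0560, 0)
  M1 = (+0.0560, +0.0560, 0)
  M2 = (+0.0560, -0.0560, 0)
  M3 = (-0.0560, -0.0560, 0)
rvec = (0.1695, 0.1411, 0.4664), |rvec| = θ = 0.51592 rad = 29.560°
Rodrigues: sinθ=0.49333, 1−cosθ=0.13016; R = I + sinθ·[k]× + (1−cosθ)·[k]×²:
    [+0.88389 -0.43429 +0.17358]
    [+0.45768 +0.87958 -0.12990]
    [-0.09626 +0.19426 +0.97621]
t = (0.1684, -0.1592, 0.5274) m
M0: Pc = R·M0+t = (+0.09458, -0.13557, +0.54367); u = 461.4·(+0.09458)/0.54367 + 325.2 = 405.4696, v = 450.9·(-0.13557)/0.54367 + 226.4 = 113.9600
M1: Pc = R·M1+t = (+0.19358, -0.08431, +0.53289); u = 461.4·(+0.19358)/0.53289 + 325.2 = 492.8090, v = 450.9·(-0.08431)/0.53289 + 226.4 = 155.0585
M2: Pc = R·M2+t = (+0.24222, -0.18283, +0.51113); u = 461.4·(+0.24222)/0.51113 + 325.2 = 543.8514, v = 450.9·(-0.18283)/0.51113 + 226.4 = 65.1175
M3: Pc = R·M3+t = (+0.14322, -0.23409, +0.52191); u = 461.4·(+0.14322)/0.52191 + 325.2 = 451.8166, v = 450.9·(-0.23409)/0.52191 + 226.4 = 24.1638

c0=(405.47, 113.96) c1=(492.81, 155.06) c2=(543.85, 65.12) c3=(451.82, 24.16)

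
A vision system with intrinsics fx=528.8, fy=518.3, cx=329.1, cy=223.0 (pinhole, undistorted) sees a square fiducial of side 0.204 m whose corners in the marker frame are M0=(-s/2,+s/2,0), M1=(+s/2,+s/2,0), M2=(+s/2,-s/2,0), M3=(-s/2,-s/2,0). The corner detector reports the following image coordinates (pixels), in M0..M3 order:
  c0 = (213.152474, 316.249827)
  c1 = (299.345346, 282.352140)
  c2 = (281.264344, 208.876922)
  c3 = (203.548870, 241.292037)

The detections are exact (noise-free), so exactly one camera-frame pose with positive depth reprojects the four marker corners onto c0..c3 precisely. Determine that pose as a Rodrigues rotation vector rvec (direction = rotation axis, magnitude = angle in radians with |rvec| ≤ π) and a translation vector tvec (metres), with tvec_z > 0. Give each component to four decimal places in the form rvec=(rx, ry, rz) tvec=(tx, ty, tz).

Intrinsics K: fx=528.8, fy=518.3, cx=329.1, cy=223.0
Marker side s = 0.204 m; corners in marker frame (Z=0):
  M0 = (-0.1020, +0.1020, 0)
  M1 = (+0.1020, +0.1020, 0)
  M2 = (+0.1020, -0.1020, 0)
  M3 = (-0.1020, -0.1020, 0)
Detected image corners:
  c0 = (213.152474, 316.249827) px
  c1 = (299.345346, 282.352140) px
  c2 = (281.264344, 208.876922) px
  c3 = (203.548870, 241.292037) px
Planar DLT: solve 8×8 A·h = b for H (H[2,2]=1):
  H  [+370.88854 -53.78775 +248.48423]
  H  [-193.70514 +236.19848 +260.55215]
  H  [-0.11958 -0.48686 +1.00000]
B = K⁻¹H; ‖b₁‖=0.848548, ‖b₂‖=0.848548; λ = 2/(‖b₁‖+‖b₂‖) = 1.178484, sign → tz>0 ⇒ λ=+1.178484
r₁ = λ·B[:,0] = (+0.91427,-0.37980,-0.14093); r₂ = λ·B[:,1] = (+0.23721,+0.78392,-0.57376)
r₃ = r₁×r₂ = (+0.32839,+0.49114,+0.80681); SVD([r₁ r₂ r₃]) → R = UVᵀ:
  R  [+0.91427 +0.23721 +0.32839]
  R  [-0.37980 +0.78392 +0.49114]
  R  [-0.14093 -0.57376 +0.80681]
t = (-0.17966, +0.08538, +1.17848) m
tr R = 2.504995; θ = arccos((tr R − 1)/2) = 0.718950 rad = 41.193°
axis k = ((R−Rᵀ)₃₂, (R−Rᵀ)₁₃, (R−Rᵀ)₂₁) / (2 sinθ) = (-0.808467, +0.356305, -0.468431)
rvec = θ·k = (-0.581248, +0.256165, -0.336779)

rvec=(-0.5812, 0.2562, -0.3368) tvec=(-0.1797, 0.0854, 1.1785)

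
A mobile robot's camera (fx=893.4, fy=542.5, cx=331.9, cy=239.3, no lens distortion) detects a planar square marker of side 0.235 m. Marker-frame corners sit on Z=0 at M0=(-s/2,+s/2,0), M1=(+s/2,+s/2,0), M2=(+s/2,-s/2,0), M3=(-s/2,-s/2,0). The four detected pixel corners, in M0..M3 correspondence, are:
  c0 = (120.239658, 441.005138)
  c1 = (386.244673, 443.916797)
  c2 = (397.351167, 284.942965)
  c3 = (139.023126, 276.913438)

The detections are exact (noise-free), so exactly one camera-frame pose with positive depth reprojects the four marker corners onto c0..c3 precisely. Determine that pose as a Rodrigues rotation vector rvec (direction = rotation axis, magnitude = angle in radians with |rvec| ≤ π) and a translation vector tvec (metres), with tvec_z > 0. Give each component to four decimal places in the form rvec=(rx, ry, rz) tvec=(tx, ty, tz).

Intrinsics K: fx=893.4, fy=542.5, cx=331.9, cy=239.3
Marker side s = 0.235 m; corners in marker frame (Z=0):
  M0 = (-0.1175, +0.1175, 0)
  M1 = (+0.1175, +0.1175, 0)
  M2 = (+0.1175, -0.1175, 0)
  M3 = (-0.1175, -0.1175, 0)
Detected image corners:
  c0 = (120.239658, 441.005138) px
  c1 = (386.244673, 443.916797) px
  c2 = (397.351167, 284.942965) px
  c3 = (139.023126, 276.913438) px
Planar DLT: solve 8×8 A·h = b for H (H[2,2]=1):
  H  [+1151.55872 -93.75389 +262.95456]
  H  [+73.62227 +644.98731 +360.63173]
  H  [+0.13877 -0.11670 +1.00000]
B = K⁻¹H; ‖b₁‖=1.247391, ‖b₂‖=1.247391; λ = 2/(‖b₁‖+‖b₂‖) = 0.801673, sign → tz>0 ⇒ λ=+0.801673
r₁ = λ·B[:,0] = (+0.99200,+0.05972,+0.11125); r₂ = λ·B[:,1] = (-0.04937,+0.99439,-0.09355)
r₃ = r₁×r₂ = (-0.11621,+0.08731,+0.98938); SVD([r₁ r₂ r₃]) → R = UVᵀ:
  R  [+0.99200 -0.04937 -0.11621]
  R  [+0.05972 +0.99439 +0.08731]
  R  [+0.11125 -0.09355 +0.98938]
t = (-0.06187, +0.17930, +0.80167) m
tr R = 2.975765; θ = arccos((tr R − 1)/2) = 0.155835 rad = 8.929°
axis k = ((R−Rᵀ)₃₂, (R−Rᵀ)₁₃, (R−Rᵀ)₂₁) / (2 sinθ) = (-0.582663, -0.732793, +0.351452)
rvec = θ·k = (-0.090799, -0.114195, +0.054768)

rvec=(-0.0908, -0.1142, 0.0548) tvec=(-0.0619, 0.1793, 0.8017)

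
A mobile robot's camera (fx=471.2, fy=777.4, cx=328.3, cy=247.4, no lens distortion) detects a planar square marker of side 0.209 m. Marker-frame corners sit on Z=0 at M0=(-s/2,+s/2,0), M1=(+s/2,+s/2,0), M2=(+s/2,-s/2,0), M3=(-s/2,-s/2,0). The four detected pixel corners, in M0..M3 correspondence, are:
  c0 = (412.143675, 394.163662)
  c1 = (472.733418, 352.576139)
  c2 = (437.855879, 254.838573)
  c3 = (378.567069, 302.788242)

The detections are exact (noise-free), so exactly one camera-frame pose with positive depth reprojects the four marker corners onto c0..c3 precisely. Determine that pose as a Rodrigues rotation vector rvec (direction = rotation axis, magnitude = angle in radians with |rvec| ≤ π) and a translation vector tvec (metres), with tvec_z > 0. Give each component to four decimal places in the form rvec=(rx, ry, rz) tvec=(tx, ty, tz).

Intrinsics K: fx=471.2, fy=777.4, cx=328.3, cy=247.4
Marker side s = 0.209 m; corners in marker frame (Z=0):
  M0 = (-0.1045, +0.1045, 0)
  M1 = (+0.1045, +0.1045, 0)
  M2 = (+0.1045, -0.1045, 0)
  M3 = (-0.1045, -0.1045, 0)
Detected image corners:
  c0 = (412.143675, 394.163662) px
  c1 = (472.733418, 352.576139) px
  c2 = (437.855879, 254.838573) px
  c3 = (378.567069, 302.788242) px
Planar DLT: solve 8×8 A·h = b for H (H[2,2]=1):
  H  [+162.56406 +190.45062 +424.52273]
  H  [-309.36253 +472.49048 +327.08605]
  H  [-0.29212 +0.06296 +1.00000]
B = K⁻¹H; ‖b₁‖=0.692268, ‖b₂‖=0.692268; λ = 2/(‖b₁‖+‖b₂‖) = 1.444527, sign → tz>0 ⇒ λ=+1.444527
r₁ = λ·B[:,0] = (+0.79237,-0.44055,-0.42198); r₂ = λ·B[:,1] = (+0.52048,+0.84901,+0.09095)
r₃ = r₁×r₂ = (+0.31820,-0.29170,+0.90203); SVD([r₁ r₂ r₃]) → R = UVᵀ:
  R  [+0.79237 +0.52048 +0.31820]
  R  [-0.44055 +0.84901 -0.29170]
  R  [-0.42198 +0.09095 +0.90203]
t = (+0.29498, +0.14807, +1.44453) m
tr R = 2.543414; θ = arccos((tr R − 1)/2) = 0.689275 rad = 39.493°
axis k = ((R−Rᵀ)₃₂, (R−Rᵀ)₁₃, (R−Rᵀ)₂₁) / (2 sinθ) = (+0.300838, +0.581920, -0.755556)
rvec = θ·k = (+0.207360, +0.401103, -0.520786)

rvec=(0.2074, 0.4011, -0.5208) tvec=(0.2950, 0.1481, 1.4445)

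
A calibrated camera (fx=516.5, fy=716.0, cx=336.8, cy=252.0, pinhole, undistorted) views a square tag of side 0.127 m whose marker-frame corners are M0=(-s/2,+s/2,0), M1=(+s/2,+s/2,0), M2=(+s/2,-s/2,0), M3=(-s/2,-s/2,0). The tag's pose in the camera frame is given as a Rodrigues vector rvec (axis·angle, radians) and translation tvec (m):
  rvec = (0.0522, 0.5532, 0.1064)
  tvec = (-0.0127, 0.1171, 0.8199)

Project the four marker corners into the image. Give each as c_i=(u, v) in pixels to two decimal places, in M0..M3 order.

c0=(293.52, 396.27) c1=(359.95, 421.53) c2=(367.52, 308.16) c3=(299.72, 291.46)

Intrinsics K: fx=516.5, fy=716.0, cx=336.8, cy=252.0
Marker side s = 0.127 m; corners in marker frame (Z=0):
  M0 = (-0.0635, +0.0635, 0)
  M1 = (+0.0635, +0.0635, 0)
  M2 = (+0.0635, -0.0635, 0)
  M3 = (-0.0635, -0.0635, 0)
rvec = (0.0522, 0.5532, 0.1064), |rvec| = θ = 0.56575 rad = 32.415°
Rodrigues: sinθ=0.53605, 1−cosθ=0.15581; R = I + sinθ·[k]× + (1−cosθ)·[k]×²:
    [+0.84551 -0.08676 +0.52686]
    [+0.11487 +0.99316 -0.02081]
    [-0.52145 +0.07811 +0.84970]
t = (-0.0127, 0.1171, 0.8199) m
M0: Pc = R·M0+t = (-0.07190, +0.17287, +0.85797); u = 516.5·(-0.07190)/0.85797 + 336.8 = 293.5167, v = 716.0·(+0.17287)/0.85797 + 252.0 = 396.2657
M1: Pc = R·M1+t = (+0.03548, +0.18746, +0.79175); u = 516.5·(+0.03548)/0.79175 + 336.8 = 359.9461, v = 716.0·(+0.18746)/0.79175 + 252.0 = 421.5255
M2: Pc = R·M2+t = (+0.04650, +0.06133, +0.78183); u = 516.5·(+0.04650)/0.78183 + 336.8 = 367.5187, v = 716.0·(+0.06133)/0.78183 + 252.0 = 308.1649
M3: Pc = R·M3+t = (-0.06088, +0.04674, +0.84805); u = 516.5·(-0.06088)/0.84805 + 336.8 = 299.7209, v = 716.0·(+0.04674)/0.84805 + 252.0 = 291.4619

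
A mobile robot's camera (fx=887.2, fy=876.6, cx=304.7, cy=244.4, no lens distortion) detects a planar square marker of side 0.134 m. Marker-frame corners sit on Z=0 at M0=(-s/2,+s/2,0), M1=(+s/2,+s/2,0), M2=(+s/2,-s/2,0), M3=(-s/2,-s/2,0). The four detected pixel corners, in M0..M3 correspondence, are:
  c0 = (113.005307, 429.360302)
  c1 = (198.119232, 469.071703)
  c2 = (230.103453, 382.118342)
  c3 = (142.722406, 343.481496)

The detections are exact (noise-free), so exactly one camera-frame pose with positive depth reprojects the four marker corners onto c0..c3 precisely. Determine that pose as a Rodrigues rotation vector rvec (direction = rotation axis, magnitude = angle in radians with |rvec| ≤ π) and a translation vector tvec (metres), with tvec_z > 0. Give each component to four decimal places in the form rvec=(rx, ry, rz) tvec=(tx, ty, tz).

rvec=(0.1347, 0.2216, 0.3676) tvec=(-0.1838, 0.2241, 1.2143)

Intrinsics K: fx=887.2, fy=876.6, cx=304.7, cy=244.4
Marker side s = 0.134 m; corners in marker frame (Z=0):
  M0 = (-0.0670, +0.0670, 0)
  M1 = (+0.0670, +0.0670, 0)
  M2 = (+0.0670, -0.0670, 0)
  M3 = (-0.0670, -0.0670, 0)
Detected image corners:
  c0 = (113.005307, 429.360302) px
  c1 = (198.119232, 469.071703) px
  c2 = (230.103453, 382.118342) px
  c3 = (142.722406, 343.481496) px
Planar DLT: solve 8×8 A·h = b for H (H[2,2]=1):
  H  [+616.82170 -206.16196 +170.39088]
  H  [+228.89574 +701.79014 +406.20872]
  H  [-0.15637 +0.14023 +1.00000]
B = K⁻¹H; ‖b₁‖=0.823543, ‖b₂‖=0.823543; λ = 2/(‖b₁‖+‖b₂‖) = 1.214265, sign → tz>0 ⇒ λ=+1.214265
r₁ = λ·B[:,0] = (+0.90942,+0.37000,-0.18987); r₂ = λ·B[:,1] = (-0.34064,+0.92464,+0.17028)
r₃ = r₁×r₂ = (+0.23857,-0.09018,+0.96693); SVD([r₁ r₂ r₃]) → R = UVᵀ:
  R  [+0.90942 -0.34064 +0.23857]
  R  [+0.37000 +0.92464 -0.09018]
  R  [-0.18987 +0.17028 +0.96693]
t = (-0.18382, +0.22414, +1.21426) m
tr R = 2.800995; θ = arccos((tr R − 1)/2) = 0.449884 rad = 25.776°
axis k = ((R−Rᵀ)₃₂, (R−Rᵀ)₁₃, (R−Rᵀ)₂₁) / (2 sinθ) = (+0.299474, +0.492614, +0.817096)
rvec = θ·k = (+0.134729, +0.221619, +0.367599)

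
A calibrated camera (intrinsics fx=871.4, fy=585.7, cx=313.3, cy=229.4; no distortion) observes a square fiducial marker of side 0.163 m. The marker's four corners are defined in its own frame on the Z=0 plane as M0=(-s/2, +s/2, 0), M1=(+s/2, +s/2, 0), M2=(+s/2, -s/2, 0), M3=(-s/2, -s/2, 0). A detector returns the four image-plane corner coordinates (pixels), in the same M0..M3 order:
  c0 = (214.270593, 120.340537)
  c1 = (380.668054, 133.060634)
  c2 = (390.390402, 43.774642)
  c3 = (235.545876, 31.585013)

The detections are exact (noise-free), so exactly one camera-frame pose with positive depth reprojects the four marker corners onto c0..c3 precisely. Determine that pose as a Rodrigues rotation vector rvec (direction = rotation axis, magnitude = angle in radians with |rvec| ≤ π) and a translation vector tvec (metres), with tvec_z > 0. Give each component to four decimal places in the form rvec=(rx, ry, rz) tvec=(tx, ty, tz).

rvec=(-0.3951, -0.0433, 0.1037) tvec=(-0.0077, -0.2236, 0.8801)

Intrinsics K: fx=871.4, fy=585.7, cx=313.3, cy=229.4
Marker side s = 0.163 m; corners in marker frame (Z=0):
  M0 = (-0.0815, +0.0815, 0)
  M1 = (+0.0815, +0.0815, 0)
  M2 = (+0.0815, -0.0815, 0)
  M3 = (-0.0815, -0.0815, 0)
Detected image corners:
  c0 = (214.270593, 120.340537) px
  c1 = (380.668054, 133.060634) px
  c2 = (390.390402, 43.774642) px
  c3 = (235.545876, 31.585013) px
Planar DLT: solve 8×8 A·h = b for H (H[2,2]=1):
  H  [+991.72029 -228.96455 +305.65853]
  H  [+78.39397 +510.07204 +80.61077]
  H  [+0.02484 -0.43887 +1.00000]
B = K⁻¹H; ‖b₁‖=1.136217, ‖b₂‖=1.136217; λ = 2/(‖b₁‖+‖b₂‖) = 0.880113, sign → tz>0 ⇒ λ=+0.880113
r₁ = λ·B[:,0] = (+0.99378,+0.10924,+0.02187); r₂ = λ·B[:,1] = (-0.09238,+0.91775,-0.38626)
r₃ = r₁×r₂ = (-0.06226,+0.38183,+0.92213); SVD([r₁ r₂ r₃]) → R = UVᵀ:
  R  [+0.99378 -0.09238 -0.06226]
  R  [+0.10924 +0.91775 +0.38183]
  R  [+0.02187 -0.38626 +0.92213]
t = (-0.00772, -0.22358, +0.88011) m
tr R = 2.833662; θ = arccos((tr R − 1)/2) = 0.410727 rad = 23.533°
axis k = ((R−Rᵀ)₃₂, (R−Rᵀ)₁₃, (R−Rᵀ)₂₁) / (2 sinθ) = (-0.961850, -0.105349, +0.252478)
rvec = θ·k = (-0.395058, -0.043270, +0.103700)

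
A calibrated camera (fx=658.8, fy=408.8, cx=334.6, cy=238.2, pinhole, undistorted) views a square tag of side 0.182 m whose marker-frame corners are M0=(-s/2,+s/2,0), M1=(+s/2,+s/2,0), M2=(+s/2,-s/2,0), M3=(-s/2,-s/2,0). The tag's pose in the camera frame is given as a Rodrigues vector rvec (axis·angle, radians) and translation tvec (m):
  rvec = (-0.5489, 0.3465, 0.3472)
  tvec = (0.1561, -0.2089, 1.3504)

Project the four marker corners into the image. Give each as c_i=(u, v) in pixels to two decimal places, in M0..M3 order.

Intrinsics K: fx=658.8, fy=408.8, cx=334.6, cy=238.2
Marker side s = 0.182 m; corners in marker frame (Z=0):
  M0 = (-0.0910, +0.0910, 0)
  M1 = (+0.0910, +0.0910, 0)
  M2 = (+0.0910, -0.0910, 0)
  M3 = (-0.0910, -0.0910, 0)
rvec = (-0.5489, 0.3465, 0.3472), |rvec| = θ = 0.73614 rad = 42.178°
Rodrigues: sinθ=0.67143, 1−cosθ=0.25893; R = I + sinθ·[k]× + (1−cosθ)·[k]×²:
    [+0.88503 -0.40756 +0.22498]
    [+0.22580 +0.79843 +0.55814]
    [-0.40711 -0.44317 +0.79867]
t = (0.1561, -0.2089, 1.3504) m
M0: Pc = R·M0+t = (+0.03847, -0.15679, +1.34712); u = 658.8·(+0.03847)/1.34712 + 334.6 = 353.4156, v = 408.8·(-0.15679)/1.34712 + 238.2 = 190.6200
M1: Pc = R·M1+t = (+0.19955, -0.11569, +1.27303); u = 658.8·(+0.19955)/1.27303 + 334.6 = 437.8685, v = 408.8·(-0.11569)/1.27303 + 238.2 = 201.0476
M2: Pc = R·M2+t = (+0.27373, -0.26101, +1.35368); u = 658.8·(+0.27373)/1.35368 + 334.6 = 467.8149, v = 408.8·(-0.26101)/1.35368 + 238.2 = 159.3774
M3: Pc = R·M3+t = (+0.11265, -0.30211, +1.42777); u = 658.8·(+0.11265)/1.42777 + 334.6 = 386.5787, v = 408.8·(-0.30211)/1.42777 + 238.2 = 151.7012

c0=(353.42, 190.62) c1=(437.87, 201.05) c2=(467.81, 159.38) c3=(386.58, 151.70)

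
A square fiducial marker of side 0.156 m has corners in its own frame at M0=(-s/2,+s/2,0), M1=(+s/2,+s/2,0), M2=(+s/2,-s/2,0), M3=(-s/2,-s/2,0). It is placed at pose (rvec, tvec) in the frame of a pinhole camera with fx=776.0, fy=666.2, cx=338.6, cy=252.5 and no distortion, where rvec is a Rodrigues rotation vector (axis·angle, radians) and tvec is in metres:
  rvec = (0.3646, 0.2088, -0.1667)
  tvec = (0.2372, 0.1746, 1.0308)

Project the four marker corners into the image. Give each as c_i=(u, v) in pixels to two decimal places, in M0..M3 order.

c0=(466.67, 411.20) c1=(583.56, 404.35) c2=(572.19, 315.38) c3=(449.72, 325.72)

Intrinsics K: fx=776.0, fy=666.2, cx=338.6, cy=252.5
Marker side s = 0.156 m; corners in marker frame (Z=0):
  M0 = (-0.0780, +0.0780, 0)
  M1 = (+0.0780, +0.0780, 0)
  M2 = (+0.0780, -0.0780, 0)
  M3 = (-0.0780, -0.0780, 0)
rvec = (0.3646, 0.2088, -0.1667), |rvec| = θ = 0.45202 rad = 25.899°
Rodrigues: sinθ=0.43678, 1−cosθ=0.10043; R = I + sinθ·[k]× + (1−cosθ)·[k]×²:
    [+0.96491 +0.19850 +0.17189]
    [-0.12366 +0.92100 -0.36942]
    [-0.23164 +0.33520 +0.91323]
t = (0.2372, 0.1746, 1.0308) m
M0: Pc = R·M0+t = (+0.17742, +0.25608, +1.07501); u = 776.0·(+0.17742)/1.07501 + 338.6 = 466.6710, v = 666.2·(+0.25608)/1.07501 + 252.5 = 411.1982
M1: Pc = R·M1+t = (+0.32795, +0.23679, +1.03888); u = 776.0·(+0.32795)/1.03888 + 338.6 = 583.5626, v = 666.2·(+0.23679)/1.03888 + 252.5 = 404.3475
M2: Pc = R·M2+t = (+0.29698, +0.09312, +0.98659); u = 776.0·(+0.29698)/0.98659 + 338.6 = 572.1896, v = 666.2·(+0.09312)/0.98659 + 252.5 = 315.3777
M3: Pc = R·M3+t = (+0.14645, +0.11241, +1.02272); u = 776.0·(+0.14645)/1.02272 + 338.6 = 449.7233, v = 666.2·(+0.11241)/1.02272 + 252.5 = 325.7222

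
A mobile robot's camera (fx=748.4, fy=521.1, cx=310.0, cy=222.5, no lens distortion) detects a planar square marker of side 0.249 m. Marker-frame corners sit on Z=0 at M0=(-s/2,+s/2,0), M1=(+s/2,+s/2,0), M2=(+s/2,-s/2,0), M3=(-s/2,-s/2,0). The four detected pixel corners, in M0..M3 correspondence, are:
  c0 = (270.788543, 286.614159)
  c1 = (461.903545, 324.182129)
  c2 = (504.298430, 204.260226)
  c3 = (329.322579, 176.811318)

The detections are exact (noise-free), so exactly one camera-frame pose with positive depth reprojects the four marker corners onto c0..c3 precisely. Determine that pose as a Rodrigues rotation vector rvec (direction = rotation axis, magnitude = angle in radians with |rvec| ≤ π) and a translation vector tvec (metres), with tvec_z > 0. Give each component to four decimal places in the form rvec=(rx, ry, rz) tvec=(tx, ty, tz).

Intrinsics K: fx=748.4, fy=521.1, cx=310.0, cy=222.5
Marker side s = 0.249 m; corners in marker frame (Z=0):
  M0 = (-0.1245, +0.1245, 0)
  M1 = (+0.1245, +0.1245, 0)
  M2 = (+0.1245, -0.1245, 0)
  M3 = (-0.1245, -0.1245, 0)
Detected image corners:
  c0 = (270.788543, 286.614159) px
  c1 = (461.903545, 324.182129) px
  c2 = (504.298430, 204.260226) px
  c3 = (329.322579, 176.811318) px
Planar DLT: solve 8×8 A·h = b for H (H[2,2]=1):
  H  [+641.31972 -367.66911 +390.21399]
  H  [+71.16614 +356.81398 +244.49536]
  H  [-0.23523 -0.41895 +1.00000]
B = K⁻¹H; ‖b₁‖=1.011093, ‖b₂‖=1.011093; λ = 2/(‖b₁‖+‖b₂‖) = 0.989029, sign → tz>0 ⇒ λ=+0.989029
r₁ = λ·B[:,0] = (+0.94389,+0.23441,-0.23265); r₂ = λ·B[:,1] = (-0.31425,+0.85414,-0.41435)
r₃ = r₁×r₂ = (+0.10159,+0.46421,+0.87988); SVD([r₁ r₂ r₃]) → R = UVᵀ:
  R  [+0.94389 -0.31425 +0.10159]
  R  [+0.23441 +0.85414 +0.46421]
  R  [-0.23265 -0.41435 +0.87988]
t = (+0.10600, +0.04175, +0.98903) m
tr R = 2.677907; θ = arccos((tr R − 1)/2) = 0.575439 rad = 32.970°
axis k = ((R−Rᵀ)₃₂, (R−Rᵀ)₁₃, (R−Rᵀ)₂₁) / (2 sinθ) = (-0.807206, +0.307093, +0.504096)
rvec = θ·k = (-0.464498, +0.176713, +0.290076)

rvec=(-0.4645, 0.1767, 0.2901) tvec=(0.1060, 0.0417, 0.9890)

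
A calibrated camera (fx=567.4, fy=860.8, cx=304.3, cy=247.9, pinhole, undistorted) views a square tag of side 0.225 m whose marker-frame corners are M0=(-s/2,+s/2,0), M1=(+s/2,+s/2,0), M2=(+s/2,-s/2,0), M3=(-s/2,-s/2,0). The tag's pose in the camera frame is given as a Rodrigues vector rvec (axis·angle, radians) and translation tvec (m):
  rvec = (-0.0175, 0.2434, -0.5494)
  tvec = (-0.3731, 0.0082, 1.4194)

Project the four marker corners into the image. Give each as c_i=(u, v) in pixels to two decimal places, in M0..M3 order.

c0=(143.04, 345.40) c1=(213.19, 276.38) c2=(167.55, 158.22) c3=(99.86, 230.48)

Intrinsics K: fx=567.4, fy=860.8, cx=304.3, cy=247.9
Marker side s = 0.225 m; corners in marker frame (Z=0):
  M0 = (-0.1125, +0.1125, 0)
  M1 = (+0.1125, +0.1125, 0)
  M2 = (+0.1125, -0.1125, 0)
  M3 = (-0.1125, -0.1125, 0)
rvec = (-0.0175, 0.2434, -0.5494), |rvec| = θ = 0.60116 rad = 34.444°
Rodrigues: sinθ=0.56560, 1−cosθ=0.17532; R = I + sinθ·[k]× + (1−cosθ)·[k]×²:
    [+0.82483 +0.51484 +0.23367]
    [-0.51897 +0.85342 -0.04841]
    [-0.22434 -0.08134 +0.97111]
t = (-0.3731, 0.0082, 1.4194) m
M0: Pc = R·M0+t = (-0.40797, +0.16259, +1.43549); u = 567.4·(-0.40797)/1.43549 + 304.3 = 143.0414, v = 860.8·(+0.16259)/1.43549 + 247.9 = 345.4005
M1: Pc = R·M1+t = (-0.22239, +0.04583, +1.38501); u = 567.4·(-0.22239)/1.38501 + 304.3 = 213.1941, v = 860.8·(+0.04583)/1.38501 + 247.9 = 276.3814
M2: Pc = R·M2+t = (-0.33823, -0.14619, +1.40331); u = 567.4·(-0.33823)/1.40331 + 304.3 = 167.5456, v = 860.8·(-0.14619)/1.40331 + 247.9 = 158.2238
M3: Pc = R·M3+t = (-0.52381, -0.02943, +1.45379); u = 567.4·(-0.52381)/1.45379 + 304.3 = 99.8610, v = 860.8·(-0.02943)/1.45379 + 247.9 = 230.4766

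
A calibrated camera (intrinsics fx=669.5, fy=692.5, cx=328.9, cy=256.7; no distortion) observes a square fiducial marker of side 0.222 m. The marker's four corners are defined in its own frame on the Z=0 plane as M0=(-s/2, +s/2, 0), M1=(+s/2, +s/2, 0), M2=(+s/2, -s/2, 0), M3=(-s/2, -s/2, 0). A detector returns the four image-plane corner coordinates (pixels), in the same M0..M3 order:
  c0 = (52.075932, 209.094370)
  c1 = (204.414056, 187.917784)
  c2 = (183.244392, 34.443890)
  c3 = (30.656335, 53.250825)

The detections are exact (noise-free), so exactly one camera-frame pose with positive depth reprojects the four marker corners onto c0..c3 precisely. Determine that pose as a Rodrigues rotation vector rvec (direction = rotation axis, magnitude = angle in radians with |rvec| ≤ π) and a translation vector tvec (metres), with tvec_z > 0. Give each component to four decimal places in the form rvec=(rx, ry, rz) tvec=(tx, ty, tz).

rvec=(-0.0070, -0.0674, -0.1420) tvec=(-0.3096, -0.1926, 0.9836)

Intrinsics K: fx=669.5, fy=692.5, cx=328.9, cy=256.7
Marker side s = 0.222 m; corners in marker frame (Z=0):
  M0 = (-0.1110, +0.1110, 0)
  M1 = (+0.1110, +0.1110, 0)
  M2 = (+0.1110, -0.1110, 0)
  M3 = (-0.1110, -0.1110, 0)
Detected image corners:
  c0 = (52.075932, 209.094370) px
  c1 = (204.414056, 187.917784) px
  c2 = (183.244392, 34.443890) px
  c3 = (30.656335, 53.250825) px
Planar DLT: solve 8×8 A·h = b for H (H[2,2]=1):
  H  [+694.85340 +95.65693 +118.17664]
  H  [-81.72309 +696.35172 +121.08144]
  H  [+0.06873 -0.00222 +1.00000]
B = K⁻¹H; ‖b₁‖=1.016631, ‖b₂‖=1.016631; λ = 2/(‖b₁‖+‖b₂‖) = 0.983641, sign → tz>0 ⇒ λ=+0.983641
r₁ = λ·B[:,0] = (+0.98768,-0.14114,+0.06761); r₂ = λ·B[:,1] = (+0.14161,+0.98992,-0.00218)
r₃ = r₁×r₂ = (-0.06662,+0.01173,+0.99771); SVD([r₁ r₂ r₃]) → R = UVᵀ:
  R  [+0.98768 +0.14161 -0.06662]
  R  [-0.14114 +0.98992 +0.01173]
  R  [+0.06761 -0.00218 +0.99771]
t = (-0.30960, -0.19264, +0.98364) m
tr R = 2.975308; θ = arccos((tr R − 1)/2) = 0.157299 rad = 9.013°
axis k = ((R−Rᵀ)₃₂, (R−Rᵀ)₁₃, (R−Rᵀ)₂₁) / (2 sinθ) = (-0.044383, -0.428415, -0.902491)
rvec = θ·k = (-0.006981, -0.067389, -0.141961)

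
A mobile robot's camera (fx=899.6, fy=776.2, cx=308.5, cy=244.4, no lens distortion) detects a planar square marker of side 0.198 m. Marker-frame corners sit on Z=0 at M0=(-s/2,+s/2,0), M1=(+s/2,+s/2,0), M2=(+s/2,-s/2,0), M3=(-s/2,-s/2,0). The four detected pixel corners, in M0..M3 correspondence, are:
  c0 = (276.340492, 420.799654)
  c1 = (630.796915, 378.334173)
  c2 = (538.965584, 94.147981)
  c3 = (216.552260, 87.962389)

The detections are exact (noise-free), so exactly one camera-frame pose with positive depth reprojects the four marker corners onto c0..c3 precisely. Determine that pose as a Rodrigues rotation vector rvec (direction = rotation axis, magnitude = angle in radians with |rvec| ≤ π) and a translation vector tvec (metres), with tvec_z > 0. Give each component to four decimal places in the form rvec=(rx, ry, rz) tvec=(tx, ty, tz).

rvec=(-0.3382, -0.3523, -0.1133) tvec=(0.0614, -0.0059, 0.4701)

Intrinsics K: fx=899.6, fy=776.2, cx=308.5, cy=244.4
Marker side s = 0.198 m; corners in marker frame (Z=0):
  M0 = (-0.0990, +0.0990, 0)
  M1 = (+0.0990, +0.0990, 0)
  M2 = (+0.0990, -0.0990, 0)
  M3 = (-0.0990, -0.0990, 0)
Detected image corners:
  c0 = (276.340492, 420.799654) px
  c1 = (630.796915, 378.334173) px
  c2 = (538.965584, 94.147981) px
  c3 = (216.552260, 87.962389) px
Planar DLT: solve 8×8 A·h = b for H (H[2,2]=1):
  H  [+2019.29024 +119.58076 +425.93606]
  H  [+102.29547 +1389.94218 +234.73350]
  H  [+0.75834 -0.64805 +1.00000]
B = K⁻¹H; ‖b₁‖=2.127239, ‖b₂‖=2.127239; λ = 2/(‖b₁‖+‖b₂‖) = 0.470093, sign → tz>0 ⇒ λ=+0.470093
r₁ = λ·B[:,0] = (+0.93294,-0.05029,+0.35649); r₂ = λ·B[:,1] = (+0.16696,+0.93772,-0.30464)
r₃ = r₁×r₂ = (-0.31897,+0.34374,+0.88324); SVD([r₁ r₂ r₃]) → R = UVᵀ:
  R  [+0.93294 +0.16696 -0.31897]
  R  [-0.05029 +0.93772 +0.34374]
  R  [+0.35649 -0.30464 +0.88324]
t = (+0.06137, -0.00585, +0.47009) m
tr R = 2.753899; θ = arccos((tr R − 1)/2) = 0.501319 rad = 28.723°
axis k = ((R−Rᵀ)₃₂, (R−Rᵀ)₁₃, (R−Rᵀ)₂₁) / (2 sinθ) = (-0.674578, -0.702748, -0.226031)
rvec = θ·k = (-0.338179, -0.352301, -0.113314)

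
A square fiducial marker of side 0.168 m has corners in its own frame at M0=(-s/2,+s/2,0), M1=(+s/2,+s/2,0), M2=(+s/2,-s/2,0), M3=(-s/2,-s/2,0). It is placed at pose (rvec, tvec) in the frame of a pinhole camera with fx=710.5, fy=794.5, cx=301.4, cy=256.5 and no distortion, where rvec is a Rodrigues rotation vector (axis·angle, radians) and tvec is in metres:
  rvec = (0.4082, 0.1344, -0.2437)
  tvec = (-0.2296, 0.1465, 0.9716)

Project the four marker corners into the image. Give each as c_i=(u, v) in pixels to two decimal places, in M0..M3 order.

Intrinsics K: fx=710.5, fy=794.5, cx=301.4, cy=256.5
Marker side s = 0.168 m; corners in marker frame (Z=0):
  M0 = (-0.0840, +0.0840, 0)
  M1 = (+0.0840, +0.0840, 0)
  M2 = (+0.0840, -0.0840, 0)
  M3 = (-0.0840, -0.0840, 0)
rvec = (0.4082, 0.1344, -0.2437), |rvec| = θ = 0.49404 rad = 28.307°
Rodrigues: sinθ=0.47419, 1−cosθ=0.11958; R = I + sinθ·[k]× + (1−cosθ)·[k]×²:
    [+0.96205 +0.26078 +0.08026]
    [-0.20703 +0.88927 -0.40784]
    [-0.17773 +0.37575 +0.90952]
t = (-0.2296, 0.1465, 0.9716) m
M0: Pc = R·M0+t = (-0.28851, +0.23859, +1.01809); u = 710.5·(-0.28851)/1.01809 + 301.4 = 100.0588, v = 794.5·(+0.23859)/1.01809 + 256.5 = 442.6905
M1: Pc = R·M1+t = (-0.12688, +0.20381, +0.98823); u = 710.5·(-0.12688)/0.98823 + 301.4 = 210.1773, v = 794.5·(+0.20381)/0.98823 + 256.5 = 420.3538
M2: Pc = R·M2+t = (-0.17069, +0.05441, +0.92511); u = 710.5·(-0.17069)/0.92511 + 301.4 = 170.3043, v = 794.5·(+0.05441)/0.92511 + 256.5 = 303.2290
M3: Pc = R·M3+t = (-0.33232, +0.08919, +0.95497); u = 710.5·(-0.33232)/0.95497 + 301.4 = 54.1534, v = 794.5·(+0.08919)/0.95497 + 256.5 = 330.7044

c0=(100.06, 442.69) c1=(210.18, 420.35) c2=(170.30, 303.23) c3=(54.15, 330.70)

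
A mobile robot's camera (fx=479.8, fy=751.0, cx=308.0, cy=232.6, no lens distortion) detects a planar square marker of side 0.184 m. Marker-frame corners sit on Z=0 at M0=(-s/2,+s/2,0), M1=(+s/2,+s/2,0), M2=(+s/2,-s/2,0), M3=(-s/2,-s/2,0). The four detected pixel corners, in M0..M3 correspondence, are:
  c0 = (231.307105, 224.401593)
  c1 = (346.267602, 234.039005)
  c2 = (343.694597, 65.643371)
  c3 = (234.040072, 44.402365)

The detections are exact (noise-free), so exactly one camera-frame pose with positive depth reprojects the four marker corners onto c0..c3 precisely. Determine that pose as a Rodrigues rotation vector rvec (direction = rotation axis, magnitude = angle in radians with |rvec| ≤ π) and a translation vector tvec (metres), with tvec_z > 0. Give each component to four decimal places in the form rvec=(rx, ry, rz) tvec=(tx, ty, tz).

rvec=(-0.1960, -0.3011, 0.0217) tvec=(-0.0272, -0.0934, 0.7603)

Intrinsics K: fx=479.8, fy=751.0, cx=308.0, cy=232.6
Marker side s = 0.184 m; corners in marker frame (Z=0):
  M0 = (-0.0920, +0.0920, 0)
  M1 = (+0.0920, +0.0920, 0)
  M2 = (+0.0920, -0.0920, 0)
  M3 = (-0.0920, -0.0920, 0)
Detected image corners:
  c0 = (231.307105, 224.401593) px
  c1 = (346.267602, 234.039005) px
  c2 = (343.694597, 65.643371) px
  c3 = (234.040072, 44.402365) px
Planar DLT: solve 8×8 A·h = b for H (H[2,2]=1):
  H  [+721.15397 -74.00635 +290.81598]
  H  [+139.33456 +909.15592 +140.33954]
  H  [+0.38475 -0.25649 +1.00000]
B = K⁻¹H; ‖b₁‖=1.315327, ‖b₂‖=1.315327; λ = 2/(‖b₁‖+‖b₂‖) = 0.760267, sign → tz>0 ⇒ λ=+0.760267
r₁ = λ·B[:,0] = (+0.95493,+0.05046,+0.29252); r₂ = λ·B[:,1] = (+0.00791,+0.98077,-0.19500)
r₃ = r₁×r₂ = (-0.29673,+0.18853,+0.93617); SVD([r₁ r₂ r₃]) → R = UVᵀ:
  R  [+0.95493 +0.00791 -0.29673]
  R  [+0.05046 +0.98077 +0.18853]
  R  [+0.29252 -0.19500 +0.93617]
t = (-0.02723, -0.09340, +0.76027) m
tr R = 2.871867; θ = arccos((tr R − 1)/2) = 0.359896 rad = 20.621°
axis k = ((R−Rᵀ)₃₂, (R−Rᵀ)₁₃, (R−Rᵀ)₂₁) / (2 sinθ) = (-0.544514, -0.836574, +0.060401)
rvec = θ·k = (-0.195969, -0.301080, +0.021738)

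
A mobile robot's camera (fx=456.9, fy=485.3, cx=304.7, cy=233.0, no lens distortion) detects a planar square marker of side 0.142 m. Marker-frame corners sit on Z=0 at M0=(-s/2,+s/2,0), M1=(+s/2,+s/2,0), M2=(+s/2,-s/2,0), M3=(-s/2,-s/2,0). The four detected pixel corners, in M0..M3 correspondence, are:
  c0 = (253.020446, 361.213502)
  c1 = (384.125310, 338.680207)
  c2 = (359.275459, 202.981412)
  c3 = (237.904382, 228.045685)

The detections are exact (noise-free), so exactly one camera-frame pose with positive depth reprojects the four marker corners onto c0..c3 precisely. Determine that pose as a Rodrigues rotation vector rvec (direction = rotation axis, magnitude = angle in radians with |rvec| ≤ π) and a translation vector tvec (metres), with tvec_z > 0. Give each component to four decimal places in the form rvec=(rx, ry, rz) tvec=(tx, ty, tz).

rvec=(-0.2484, 0.1355, -0.1719) tvec=(0.0028, 0.0492, 0.5029)

Intrinsics K: fx=456.9, fy=485.3, cx=304.7, cy=233.0
Marker side s = 0.142 m; corners in marker frame (Z=0):
  M0 = (-0.0710, +0.0710, 0)
  M1 = (+0.0710, +0.0710, 0)
  M2 = (+0.0710, -0.0710, 0)
  M3 = (-0.0710, -0.0710, 0)
Detected image corners:
  c0 = (253.020446, 361.213502) px
  c1 = (384.125310, 338.680207) px
  c2 = (359.275459, 202.981412) px
  c3 = (237.904382, 228.045685) px
Planar DLT: solve 8×8 A·h = b for H (H[2,2]=1):
  H  [+819.11143 -16.51001 +307.22415]
  H  [-230.81973 +803.00589 +280.49481]
  H  [-0.22248 -0.50779 +1.00000]
B = K⁻¹H; ‖b₁‖=1.988338, ‖b₂‖=1.988338; λ = 2/(‖b₁‖+‖b₂‖) = 0.502933, sign → tz>0 ⇒ λ=+0.502933
r₁ = λ·B[:,0] = (+0.97626,-0.18549,-0.11189); r₂ = λ·B[:,1] = (+0.15214,+0.95480,-0.25538)
r₃ = r₁×r₂ = (+0.15420,+0.23230,+0.96034); SVD([r₁ r₂ r₃]) → R = UVᵀ:
  R  [+0.97626 +0.15214 +0.15420]
  R  [-0.18549 +0.95480 +0.23230]
  R  [-0.11189 -0.25538 +0.96034]
t = (+0.00278, +0.04922, +0.50293) m
tr R = 2.891395; θ = arccos((tr R − 1)/2) = 0.331063 rad = 18.969°
axis k = ((R−Rᵀ)₃₂, (R−Rᵀ)₁₃, (R−Rᵀ)₂₁) / (2 sinθ) = (-0.750163, +0.409316, -0.519342)
rvec = θ·k = (-0.248351, +0.135509, -0.171935)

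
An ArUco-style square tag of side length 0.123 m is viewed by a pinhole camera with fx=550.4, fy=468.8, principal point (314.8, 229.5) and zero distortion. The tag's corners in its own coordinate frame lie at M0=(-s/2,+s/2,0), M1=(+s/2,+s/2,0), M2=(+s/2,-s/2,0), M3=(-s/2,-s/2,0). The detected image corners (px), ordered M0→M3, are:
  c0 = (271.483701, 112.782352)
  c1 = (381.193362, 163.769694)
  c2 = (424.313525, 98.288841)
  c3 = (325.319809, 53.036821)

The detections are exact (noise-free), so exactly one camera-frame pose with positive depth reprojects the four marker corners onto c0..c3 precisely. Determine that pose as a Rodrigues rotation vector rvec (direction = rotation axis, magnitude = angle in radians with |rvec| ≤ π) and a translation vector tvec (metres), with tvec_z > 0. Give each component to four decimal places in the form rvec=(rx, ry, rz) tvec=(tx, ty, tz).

Intrinsics K: fx=550.4, fy=468.8, cx=314.8, cy=229.5
Marker side s = 0.123 m; corners in marker frame (Z=0):
  M0 = (-0.0615, +0.0615, 0)
  M1 = (+0.0615, +0.0615, 0)
  M2 = (+0.0615, -0.0615, 0)
  M3 = (-0.0615, -0.0615, 0)
Detected image corners:
  c0 = (271.483701, 112.782352) px
  c1 = (381.193362, 163.769694) px
  c2 = (424.313525, 98.288841) px
  c3 = (325.319809, 53.036821) px
Planar DLT: solve 8×8 A·h = b for H (H[2,2]=1):
  H  [+819.42606 -699.39772 +351.63102]
  H  [+381.84366 +415.85956 +105.18164]
  H  [-0.07596 -0.87017 +1.00000]
B = K⁻¹H; ‖b₁‖=1.754676, ‖b₂‖=1.754676; λ = 2/(‖b₁‖+‖b₂‖) = 0.569906, sign → tz>0 ⇒ λ=+0.569906
r₁ = λ·B[:,0] = (+0.87323,+0.48539,-0.04329); r₂ = λ·B[:,1] = (-0.44055,+0.74832,-0.49592)
r₃ = r₁×r₂ = (-0.20832,+0.45212,+0.86729); SVD([r₁ r₂ r₃]) → R = UVᵀ:
  R  [+0.87323 -0.44055 -0.20832]
  R  [+0.48539 +0.74832 +0.45212]
  R  [-0.04329 -0.49592 +0.86729]
t = (+0.03814, -0.15113, +0.56991) m
tr R = 2.488839; θ = arccos((tr R − 1)/2) = 0.731131 rad = 41.891°
axis k = ((R−Rᵀ)₃₂, (R−Rᵀ)₁₃, (R−Rᵀ)₂₁) / (2 sinθ) = (-0.709913, -0.123575, +0.693363)
rvec = θ·k = (-0.519040, -0.090350, +0.506940)

rvec=(-0.5190, -0.0903, 0.5069) tvec=(0.0381, -0.1511, 0.5699)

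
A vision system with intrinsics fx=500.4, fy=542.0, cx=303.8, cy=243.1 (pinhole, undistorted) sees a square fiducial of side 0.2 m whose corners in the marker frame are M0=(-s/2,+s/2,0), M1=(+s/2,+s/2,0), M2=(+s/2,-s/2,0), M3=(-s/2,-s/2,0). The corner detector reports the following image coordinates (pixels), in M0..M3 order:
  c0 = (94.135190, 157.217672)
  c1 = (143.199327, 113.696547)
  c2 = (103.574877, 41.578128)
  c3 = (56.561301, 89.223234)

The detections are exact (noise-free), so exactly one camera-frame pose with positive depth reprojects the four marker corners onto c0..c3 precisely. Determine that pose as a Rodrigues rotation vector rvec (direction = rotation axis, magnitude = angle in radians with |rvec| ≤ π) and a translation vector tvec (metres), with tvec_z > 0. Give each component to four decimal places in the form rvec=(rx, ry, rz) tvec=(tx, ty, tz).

Intrinsics K: fx=500.4, fy=542.0, cx=303.8, cy=243.1
Marker side s = 0.2 m; corners in marker frame (Z=0):
  M0 = (-0.1000, +0.1000, 0)
  M1 = (+0.1000, +0.1000, 0)
  M2 = (+0.1000, -0.1000, 0)
  M3 = (-0.1000, -0.1000, 0)
Detected image corners:
  c0 = (94.135190, 157.217672) px
  c1 = (143.199327, 113.696547) px
  c2 = (103.574877, 41.578128) px
  c3 = (56.561301, 89.223234) px
Planar DLT: solve 8×8 A·h = b for H (H[2,2]=1):
  H  [+211.93433 +194.35532 +98.71362]
  H  [-256.46957 +351.51023 +101.13032]
  H  [-0.28448 +0.01515 +1.00000]
B = K⁻¹H; ‖b₁‖=0.745564, ‖b₂‖=0.745564; λ = 2/(‖b₁‖+‖b₂‖) = 1.341267, sign → tz>0 ⇒ λ=+1.341267
r₁ = λ·B[:,0] = (+0.79972,-0.46354,-0.38156); r₂ = λ·B[:,1] = (+0.50861,+0.86076,+0.02032)
r₃ = r₁×r₂ = (+0.31901,-0.21031,+0.92412); SVD([r₁ r₂ r₃]) → R = UVᵀ:
  R  [+0.79972 +0.50861 +0.31901]
  R  [-0.46354 +0.86076 -0.21031]
  R  [-0.38156 +0.02032 +0.92412]
t = (-0.54971, -0.35133, +1.34127) m
tr R = 2.584594; θ = arccos((tr R − 1)/2) = 0.656232 rad = 37.599°
axis k = ((R−Rᵀ)₃₂, (R−Rᵀ)₁₃, (R−Rᵀ)₂₁) / (2 sinθ) = (+0.189001, +0.574109, -0.796667)
rvec = θ·k = (+0.124029, +0.376748, -0.522798)

rvec=(0.1240, 0.3767, -0.5228) tvec=(-0.5497, -0.3513, 1.3413)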